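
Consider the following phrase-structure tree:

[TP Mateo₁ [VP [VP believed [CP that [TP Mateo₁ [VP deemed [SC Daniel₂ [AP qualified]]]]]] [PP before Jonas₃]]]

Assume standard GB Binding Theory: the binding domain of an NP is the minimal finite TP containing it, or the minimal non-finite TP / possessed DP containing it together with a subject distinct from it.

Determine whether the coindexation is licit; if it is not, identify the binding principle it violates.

The two coindexed NPs are *Mateo₁* (the lower occurrence) and *Mateo₁* (the higher occurrence).
*Mateo₁* (the lower occurrence) is an R-expression. Principle C requires it to be free everywhere.
*Mateo₁* (the higher occurrence) c-commands it and carries the same index.
The R-expression is bound → Principle C violation.

Principle C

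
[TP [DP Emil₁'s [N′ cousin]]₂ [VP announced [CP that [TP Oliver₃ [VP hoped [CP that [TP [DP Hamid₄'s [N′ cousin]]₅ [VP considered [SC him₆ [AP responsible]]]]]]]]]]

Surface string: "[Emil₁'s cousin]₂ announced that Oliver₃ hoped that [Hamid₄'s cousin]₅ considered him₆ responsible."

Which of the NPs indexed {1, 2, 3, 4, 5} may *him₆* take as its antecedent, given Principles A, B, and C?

{1, 2, 3, 4}

*him* is a pronoun, so Principle B applies: it must be free in its binding domain.
Binding domain of *him₆*: the embedded TP, whose subject is [Hamid₄'s cousin]₅.
*Emil₁* and the pronoun do not c-command one another → neither Principle B nor Principle C is at stake; coindexation permitted.
*[Emil₁'s cousin]₂* c-commands the pronoun but from outside its binding domain, and is not c-commanded by it → coindexation permitted.
*Oliver₃* c-commands the pronoun but from outside its binding domain, and is not c-commanded by it → coindexation permitted.
*Hamid₄* and the pronoun do not c-command one another → neither Principle B nor Principle C is at stake; coindexation permitted.
*[Hamid₄'s cousin]₅* c-commands the pronoun within its binding domain → coindexation would violate Principle B.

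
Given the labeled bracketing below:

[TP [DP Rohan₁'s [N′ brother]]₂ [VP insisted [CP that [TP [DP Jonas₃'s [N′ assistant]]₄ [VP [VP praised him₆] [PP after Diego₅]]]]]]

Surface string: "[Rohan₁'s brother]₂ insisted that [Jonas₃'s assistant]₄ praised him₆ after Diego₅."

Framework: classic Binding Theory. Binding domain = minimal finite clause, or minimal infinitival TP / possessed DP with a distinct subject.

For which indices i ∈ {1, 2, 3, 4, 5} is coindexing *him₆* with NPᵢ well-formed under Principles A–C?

{1, 2, 3, 5}

*him* is a pronoun, so Principle B applies: it must be free in its binding domain.
Binding domain of *him₆*: the embedded TP, whose subject is [Jonas₃'s assistant]₄.
*Rohan₁* and the pronoun do not c-command one another → neither Principle B nor Principle C is at stake; coindexation permitted.
*[Rohan₁'s brother]₂* c-commands the pronoun but from outside its binding domain, and is not c-commanded by it → coindexation permitted.
*Jonas₃* and the pronoun do not c-command one another → neither Principle B nor Principle C is at stake; coindexation permitted.
*[Jonas₃'s assistant]₄* c-commands the pronoun within its binding domain → coindexation would violate Principle B.
*Diego₅* and the pronoun do not c-command one another → neither Principle B nor Principle C is at stake; coindexation permitted.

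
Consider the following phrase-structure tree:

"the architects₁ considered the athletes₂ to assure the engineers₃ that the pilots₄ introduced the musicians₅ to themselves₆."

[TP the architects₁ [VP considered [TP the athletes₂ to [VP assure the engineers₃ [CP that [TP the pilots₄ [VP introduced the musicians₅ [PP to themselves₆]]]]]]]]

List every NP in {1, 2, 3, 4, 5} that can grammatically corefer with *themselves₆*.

{4, 5}

*themselves* is an anaphor, so Principle A applies: it must be bound in its binding domain.
Binding domain of *themselves₆*: the embedded TP, whose subject is the pilots₄.
*the architects₁* c-commands the anaphor but is outside its binding domain → cannot satisfy Principle A.
*the athletes₂* c-commands the anaphor but is outside its binding domain → cannot satisfy Principle A.
*the engineers₃* c-commands the anaphor but is outside its binding domain → cannot satisfy Principle A.
*the pilots₄* c-commands the anaphor within its binding domain → licit binder.
*the musicians₅* c-commands the anaphor within its binding domain → licit binder.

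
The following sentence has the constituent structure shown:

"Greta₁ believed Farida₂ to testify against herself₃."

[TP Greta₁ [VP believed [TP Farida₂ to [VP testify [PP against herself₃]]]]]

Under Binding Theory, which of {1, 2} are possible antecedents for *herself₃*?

*herself* is an anaphor, so Principle A applies: it must be bound in its binding domain.
Binding domain of *herself₃*: the embedded TP, whose subject is Farida₂.
*Greta₁* c-commands the anaphor but is outside its binding domain → cannot satisfy Principle A.
*Farida₂* c-commands the anaphor within its binding domain → licit binder.

{2}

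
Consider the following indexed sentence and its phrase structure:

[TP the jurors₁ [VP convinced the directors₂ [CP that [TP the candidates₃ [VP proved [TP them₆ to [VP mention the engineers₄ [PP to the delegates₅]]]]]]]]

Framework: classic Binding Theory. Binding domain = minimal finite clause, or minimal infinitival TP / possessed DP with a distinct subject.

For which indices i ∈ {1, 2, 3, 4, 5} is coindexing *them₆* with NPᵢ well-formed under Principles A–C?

*them* is a pronoun, so Principle B applies: it must be free in its binding domain.
Binding domain of *them₆*: the embedded TP, whose subject is the candidates₃.
*the jurors₁* c-commands the pronoun but from outside its binding domain, and is not c-commanded by it → coindexation permitted.
*the directors₂* c-commands the pronoun but from outside its binding domain, and is not c-commanded by it → coindexation permitted.
*the candidates₃* c-commands the pronoun within its binding domain → coindexation would violate Principle B.
*the engineers₄*: the pronoun c-commands this R-expression → coindexation would violate Principle C on *the engineers₄*.
*the delegates₅*: the pronoun c-commands this R-expression → coindexation would violate Principle C on *the delegates₅*.

{1, 2}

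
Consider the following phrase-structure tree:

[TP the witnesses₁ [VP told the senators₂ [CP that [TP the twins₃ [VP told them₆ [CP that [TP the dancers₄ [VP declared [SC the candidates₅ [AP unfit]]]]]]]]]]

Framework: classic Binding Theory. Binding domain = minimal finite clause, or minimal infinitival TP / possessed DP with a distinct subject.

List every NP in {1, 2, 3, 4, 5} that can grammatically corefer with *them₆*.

{1, 2}

*them* is a pronoun, so Principle B applies: it must be free in its binding domain.
Binding domain of *them₆*: the embedded TP, whose subject is the twins₃.
*the witnesses₁* c-commands the pronoun but from outside its binding domain, and is not c-commanded by it → coindexation permitted.
*the senators₂* c-commands the pronoun but from outside its binding domain, and is not c-commanded by it → coindexation permitted.
*the twins₃* c-commands the pronoun within its binding domain → coindexation would violate Principle B.
*the dancers₄*: the pronoun c-commands this R-expression → coindexation would violate Principle C on *the dancers₄*.
*the candidates₅*: the pronoun c-commands this R-expression → coindexation would violate Principle C on *the candidates₅*.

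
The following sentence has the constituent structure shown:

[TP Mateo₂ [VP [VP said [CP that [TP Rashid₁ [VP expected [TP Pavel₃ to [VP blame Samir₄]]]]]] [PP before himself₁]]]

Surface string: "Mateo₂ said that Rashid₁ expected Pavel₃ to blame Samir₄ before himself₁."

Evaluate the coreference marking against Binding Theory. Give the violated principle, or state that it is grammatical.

Principle A

The two coindexed NPs are *Rashid₁* and *himself₁*.
*himself₁* is an anaphor. Principle A requires it to be bound within its binding domain — the matrix TP, whose subject is Mateo₂.
Within that domain it is c-commanded by *Mateo₂*, which does not share its index.
*Rashid₁* does not c-command the anaphor at all.
The anaphor is unbound in its domain → Principle A violation.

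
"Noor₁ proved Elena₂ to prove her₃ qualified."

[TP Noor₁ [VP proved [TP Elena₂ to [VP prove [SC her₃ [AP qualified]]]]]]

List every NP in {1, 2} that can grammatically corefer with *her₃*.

*her* is a pronoun, so Principle B applies: it must be free in its binding domain.
Binding domain of *her₃*: the embedded TP, whose subject is Elena₂.
*Noor₁* c-commands the pronoun but from outside its binding domain, and is not c-commanded by it → coindexation permitted.
*Elena₂* c-commands the pronoun within its binding domain → coindexation would violate Principle B.

{1}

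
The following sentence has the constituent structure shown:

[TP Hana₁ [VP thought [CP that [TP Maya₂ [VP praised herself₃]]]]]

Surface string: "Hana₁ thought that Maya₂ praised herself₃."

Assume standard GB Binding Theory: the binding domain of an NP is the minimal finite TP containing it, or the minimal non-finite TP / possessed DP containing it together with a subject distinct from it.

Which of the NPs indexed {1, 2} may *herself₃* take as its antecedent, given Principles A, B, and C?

{2}

*herself* is an anaphor, so Principle A applies: it must be bound in its binding domain.
Binding domain of *herself₃*: the embedded TP, whose subject is Maya₂.
*Hana₁* c-commands the anaphor but is outside its binding domain → cannot satisfy Principle A.
*Maya₂* c-commands the anaphor within its binding domain → licit binder.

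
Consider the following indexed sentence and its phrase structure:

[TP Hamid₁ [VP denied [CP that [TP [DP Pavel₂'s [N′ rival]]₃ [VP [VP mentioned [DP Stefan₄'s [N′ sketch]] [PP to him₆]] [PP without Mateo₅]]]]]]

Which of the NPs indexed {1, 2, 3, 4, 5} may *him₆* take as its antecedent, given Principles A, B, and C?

{1, 2, 4, 5}

*him* is a pronoun, so Principle B applies: it must be free in its binding domain.
Binding domain of *him₆*: the embedded TP, whose subject is [Pavel₂'s rival]₃.
*Hamid₁* c-commands the pronoun but from outside its binding domain, and is not c-commanded by it → coindexation permitted.
*Pavel₂* and the pronoun do not c-command one another → neither Principle B nor Principle C is at stake; coindexation permitted.
*[Pavel₂'s rival]₃* c-commands the pronoun within its binding domain → coindexation would violate Principle B.
*Stefan₄* and the pronoun do not c-command one another → neither Principle B nor Principle C is at stake; coindexation permitted.
*Mateo₅* and the pronoun do not c-command one another → neither Principle B nor Principle C is at stake; coindexation permitted.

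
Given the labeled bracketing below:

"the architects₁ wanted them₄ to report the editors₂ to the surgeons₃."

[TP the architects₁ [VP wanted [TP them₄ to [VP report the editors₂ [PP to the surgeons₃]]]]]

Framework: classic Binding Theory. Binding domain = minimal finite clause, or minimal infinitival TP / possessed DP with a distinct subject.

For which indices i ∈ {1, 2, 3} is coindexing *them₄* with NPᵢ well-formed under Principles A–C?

none

*them* is a pronoun, so Principle B applies: it must be free in its binding domain.
Binding domain of *them₄*: the matrix TP, whose subject is the architects₁.
*the architects₁* c-commands the pronoun within its binding domain → coindexation would violate Principle B.
*the editors₂*: the pronoun c-commands this R-expression → coindexation would violate Principle C on *the editors₂*.
*the surgeons₃*: the pronoun c-commands this R-expression → coindexation would violate Principle C on *the surgeons₃*.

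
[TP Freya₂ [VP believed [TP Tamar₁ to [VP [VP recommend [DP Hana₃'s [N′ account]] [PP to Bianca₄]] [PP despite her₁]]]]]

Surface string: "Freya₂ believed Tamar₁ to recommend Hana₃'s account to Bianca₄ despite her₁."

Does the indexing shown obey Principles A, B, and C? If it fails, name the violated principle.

The two coindexed NPs are *Tamar₁* and *her₁*.
*her₁* is a pronoun. Its binding domain is the embedded TP, whose subject is Tamar₁.
*Tamar₁* c-commands it within that domain and carries the same index.
The pronoun is locally bound → Principle B violation.

Principle B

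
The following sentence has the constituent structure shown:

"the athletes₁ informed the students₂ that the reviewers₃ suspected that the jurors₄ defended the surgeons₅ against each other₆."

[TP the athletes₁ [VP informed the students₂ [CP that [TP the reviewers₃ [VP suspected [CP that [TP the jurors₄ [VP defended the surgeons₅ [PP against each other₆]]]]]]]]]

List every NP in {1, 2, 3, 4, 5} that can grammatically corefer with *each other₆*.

*each other* is an anaphor, so Principle A applies: it must be bound in its binding domain.
Binding domain of *each other₆*: the embedded TP, whose subject is the jurors₄.
*the athletes₁* c-commands the anaphor but is outside its binding domain → cannot satisfy Principle A.
*the students₂* c-commands the anaphor but is outside its binding domain → cannot satisfy Principle A.
*the reviewers₃* c-commands the anaphor but is outside its binding domain → cannot satisfy Principle A.
*the jurors₄* c-commands the anaphor within its binding domain → licit binder.
*the surgeons₅* c-commands the anaphor within its binding domain → licit binder.

{4, 5}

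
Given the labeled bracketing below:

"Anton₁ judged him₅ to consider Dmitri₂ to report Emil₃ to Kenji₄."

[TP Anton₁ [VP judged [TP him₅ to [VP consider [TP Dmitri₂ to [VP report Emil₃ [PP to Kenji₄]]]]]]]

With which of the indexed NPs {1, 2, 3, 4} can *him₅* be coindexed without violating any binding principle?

none

*him* is a pronoun, so Principle B applies: it must be free in its binding domain.
Binding domain of *him₅*: the matrix TP, whose subject is Anton₁.
*Anton₁* c-commands the pronoun within its binding domain → coindexation would violate Principle B.
*Dmitri₂*: the pronoun c-commands this R-expression → coindexation would violate Principle C on *Dmitri₂*.
*Emil₃*: the pronoun c-commands this R-expression → coindexation would violate Principle C on *Emil₃*.
*Kenji₄*: the pronoun c-commands this R-expression → coindexation would violate Principle C on *Kenji₄*.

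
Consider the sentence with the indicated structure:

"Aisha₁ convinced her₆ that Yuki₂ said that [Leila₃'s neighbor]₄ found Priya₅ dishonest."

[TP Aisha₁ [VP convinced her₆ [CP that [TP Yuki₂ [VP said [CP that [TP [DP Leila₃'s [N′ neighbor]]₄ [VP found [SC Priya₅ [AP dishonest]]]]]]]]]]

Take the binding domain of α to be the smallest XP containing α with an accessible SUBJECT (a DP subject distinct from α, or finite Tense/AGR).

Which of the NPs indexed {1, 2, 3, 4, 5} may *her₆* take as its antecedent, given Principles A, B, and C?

none

*her* is a pronoun, so Principle B applies: it must be free in its binding domain.
Binding domain of *her₆*: the matrix TP, whose subject is Aisha₁.
*Aisha₁* c-commands the pronoun within its binding domain → coindexation would violate Principle B.
*Yuki₂*: the pronoun c-commands this R-expression → coindexation would violate Principle C on *Yuki₂*.
*Leila₃*: the pronoun c-commands this R-expression → coindexation would violate Principle C on *Leila₃*.
*[Leila₃'s neighbor]₄*: the pronoun c-commands this R-expression → coindexation would violate Principle C on *[Leila₃'s neighbor]₄*.
*Priya₅*: the pronoun c-commands this R-expression → coindexation would violate Principle C on *Priya₅*.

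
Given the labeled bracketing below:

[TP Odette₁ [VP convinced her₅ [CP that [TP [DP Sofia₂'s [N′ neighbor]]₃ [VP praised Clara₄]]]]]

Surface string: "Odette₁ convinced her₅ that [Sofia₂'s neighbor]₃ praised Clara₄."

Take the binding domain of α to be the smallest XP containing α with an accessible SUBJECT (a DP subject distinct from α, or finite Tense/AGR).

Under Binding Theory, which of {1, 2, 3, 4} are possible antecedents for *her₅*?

none

*her* is a pronoun, so Principle B applies: it must be free in its binding domain.
Binding domain of *her₅*: the matrix TP, whose subject is Odette₁.
*Odette₁* c-commands the pronoun within its binding domain → coindexation would violate Principle B.
*Sofia₂*: the pronoun c-commands this R-expression → coindexation would violate Principle C on *Sofia₂*.
*[Sofia₂'s neighbor]₃*: the pronoun c-commands this R-expression → coindexation would violate Principle C on *[Sofia₂'s neighbor]₃*.
*Clara₄*: the pronoun c-commands this R-expression → coindexation would violate Principle C on *Clara₄*.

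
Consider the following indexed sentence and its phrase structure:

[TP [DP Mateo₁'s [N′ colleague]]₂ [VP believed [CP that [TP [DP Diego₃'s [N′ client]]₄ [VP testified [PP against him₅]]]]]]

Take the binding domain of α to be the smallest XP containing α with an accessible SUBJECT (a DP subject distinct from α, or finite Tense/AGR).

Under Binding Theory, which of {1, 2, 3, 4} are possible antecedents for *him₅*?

{1, 2, 3}

*him* is a pronoun, so Principle B applies: it must be free in its binding domain.
Binding domain of *him₅*: the embedded TP, whose subject is [Diego₃'s client]₄.
*Mateo₁* and the pronoun do not c-command one another → neither Principle B nor Principle C is at stake; coindexation permitted.
*[Mateo₁'s colleague]₂* c-commands the pronoun but from outside its binding domain, and is not c-commanded by it → coindexation permitted.
*Diego₃* and the pronoun do not c-command one another → neither Principle B nor Principle C is at stake; coindexation permitted.
*[Diego₃'s client]₄* c-commands the pronoun within its binding domain → coindexation would violate Principle B.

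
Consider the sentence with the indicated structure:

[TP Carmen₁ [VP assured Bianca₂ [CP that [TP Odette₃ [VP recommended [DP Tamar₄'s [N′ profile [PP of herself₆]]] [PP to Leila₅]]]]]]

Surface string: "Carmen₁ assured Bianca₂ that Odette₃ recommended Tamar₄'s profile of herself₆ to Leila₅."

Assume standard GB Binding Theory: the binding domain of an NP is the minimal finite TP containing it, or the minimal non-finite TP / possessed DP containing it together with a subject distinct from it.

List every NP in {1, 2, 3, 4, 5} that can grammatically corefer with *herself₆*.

*herself* is an anaphor, so Principle A applies: it must be bound in its binding domain.
Binding domain of *herself₆*: the possessed DP, whose subject is Tamar₄.
*Carmen₁* c-commands the anaphor but is outside its binding domain → cannot satisfy Principle A.
*Bianca₂* c-commands the anaphor but is outside its binding domain → cannot satisfy Principle A.
*Odette₃* c-commands the anaphor but is outside its binding domain → cannot satisfy Principle A.
*Tamar₄* c-commands the anaphor within its binding domain → licit binder.
*Leila₅* does not c-command the anaphor → cannot bind it.

{4}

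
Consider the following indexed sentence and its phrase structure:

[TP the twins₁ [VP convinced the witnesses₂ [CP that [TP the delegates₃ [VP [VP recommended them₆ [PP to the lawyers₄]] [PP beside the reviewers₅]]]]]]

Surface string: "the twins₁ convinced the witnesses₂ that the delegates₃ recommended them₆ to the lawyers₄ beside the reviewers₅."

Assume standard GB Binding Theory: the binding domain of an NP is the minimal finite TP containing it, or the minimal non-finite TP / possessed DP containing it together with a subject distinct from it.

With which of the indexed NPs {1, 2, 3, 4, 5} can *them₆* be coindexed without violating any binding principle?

*them* is a pronoun, so Principle B applies: it must be free in its binding domain.
Binding domain of *them₆*: the embedded TP, whose subject is the delegates₃.
*the twins₁* c-commands the pronoun but from outside its binding domain, and is not c-commanded by it → coindexation permitted.
*the witnesses₂* c-commands the pronoun but from outside its binding domain, and is not c-commanded by it → coindexation permitted.
*the delegates₃* c-commands the pronoun within its binding domain → coindexation would violate Principle B.
*the lawyers₄*: the pronoun c-commands this R-expression → coindexation would violate Principle C on *the lawyers₄*.
*the reviewers₅* and the pronoun do not c-command one another → neither Principle B nor Principle C is at stake; coindexation permitted.

{1, 2, 5}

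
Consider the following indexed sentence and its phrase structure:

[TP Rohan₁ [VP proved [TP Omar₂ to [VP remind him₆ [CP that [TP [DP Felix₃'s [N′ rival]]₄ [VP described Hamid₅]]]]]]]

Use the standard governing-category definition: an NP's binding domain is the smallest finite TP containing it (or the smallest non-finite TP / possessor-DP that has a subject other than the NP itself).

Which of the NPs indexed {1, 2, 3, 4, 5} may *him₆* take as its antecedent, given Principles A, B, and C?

{1}

*him* is a pronoun, so Principle B applies: it must be free in its binding domain.
Binding domain of *him₆*: the embedded TP, whose subject is Omar₂.
*Rohan₁* c-commands the pronoun but from outside its binding domain, and is not c-commanded by it → coindexation permitted.
*Omar₂* c-commands the pronoun within its binding domain → coindexation would violate Principle B.
*Felix₃*: the pronoun c-commands this R-expression → coindexation would violate Principle C on *Felix₃*.
*[Felix₃'s rival]₄*: the pronoun c-commands this R-expression → coindexation would violate Principle C on *[Felix₃'s rival]₄*.
*Hamid₅*: the pronoun c-commands this R-expression → coindexation would violate Principle C on *Hamid₅*.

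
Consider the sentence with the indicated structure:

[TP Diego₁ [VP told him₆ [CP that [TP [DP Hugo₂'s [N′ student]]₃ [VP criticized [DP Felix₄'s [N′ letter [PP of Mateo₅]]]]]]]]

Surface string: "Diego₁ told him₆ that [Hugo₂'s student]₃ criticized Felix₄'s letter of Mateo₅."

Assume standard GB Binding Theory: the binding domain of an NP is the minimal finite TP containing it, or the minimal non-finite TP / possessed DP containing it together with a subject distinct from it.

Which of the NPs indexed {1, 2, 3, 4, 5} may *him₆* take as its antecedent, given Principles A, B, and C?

none

*him* is a pronoun, so Principle B applies: it must be free in its binding domain.
Binding domain of *him₆*: the matrix TP, whose subject is Diego₁.
*Diego₁* c-commands the pronoun within its binding domain → coindexation would violate Principle B.
*Hugo₂*: the pronoun c-commands this R-expression → coindexation would violate Principle C on *Hugo₂*.
*[Hugo₂'s student]₃*: the pronoun c-commands this R-expression → coindexation would violate Principle C on *[Hugo₂'s student]₃*.
*Felix₄*: the pronoun c-commands this R-expression → coindexation would violate Principle C on *Felix₄*.
*Mateo₅*: the pronoun c-commands this R-expression → coindexation would violate Principle C on *Mateo₅*.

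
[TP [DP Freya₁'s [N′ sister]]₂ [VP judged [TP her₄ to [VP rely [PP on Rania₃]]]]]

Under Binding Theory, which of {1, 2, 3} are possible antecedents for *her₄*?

{1}

*her* is a pronoun, so Principle B applies: it must be free in its binding domain.
Binding domain of *her₄*: the matrix TP, whose subject is [Freya₁'s sister]₂.
*Freya₁* and the pronoun do not c-command one another → neither Principle B nor Principle C is at stake; coindexation permitted.
*[Freya₁'s sister]₂* c-commands the pronoun within its binding domain → coindexation would violate Principle B.
*Rania₃*: the pronoun c-commands this R-expression → coindexation would violate Principle C on *Rania₃*.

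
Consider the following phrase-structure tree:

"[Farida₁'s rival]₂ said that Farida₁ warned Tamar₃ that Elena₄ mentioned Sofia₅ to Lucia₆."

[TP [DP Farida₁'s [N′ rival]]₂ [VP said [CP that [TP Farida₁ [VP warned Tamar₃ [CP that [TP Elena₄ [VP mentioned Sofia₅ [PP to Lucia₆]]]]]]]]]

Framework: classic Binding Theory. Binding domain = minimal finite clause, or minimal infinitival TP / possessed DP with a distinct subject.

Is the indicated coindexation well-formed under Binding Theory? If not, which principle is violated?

The two coindexed NPs are *Farida₁* and *Farida₁*.
*Farida₁* is an R-expression; no coindexed NP c-commands it, so Principle C holds.
*Farida₁* is an R-expression; *Farida₁* does not c-command it, and no other NP shares its index, so Principle C is satisfied.
All principles are respected.

grammatical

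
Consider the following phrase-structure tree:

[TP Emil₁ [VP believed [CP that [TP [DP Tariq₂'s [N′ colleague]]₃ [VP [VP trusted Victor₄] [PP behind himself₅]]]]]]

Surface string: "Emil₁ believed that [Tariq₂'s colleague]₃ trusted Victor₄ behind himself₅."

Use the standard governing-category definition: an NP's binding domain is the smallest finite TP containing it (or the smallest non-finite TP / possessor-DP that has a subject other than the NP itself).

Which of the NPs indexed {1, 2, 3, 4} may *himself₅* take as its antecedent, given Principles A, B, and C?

*himself* is an anaphor, so Principle A applies: it must be bound in its binding domain.
Binding domain of *himself₅*: the embedded TP, whose subject is [Tariq₂'s colleague]₃.
*Emil₁* c-commands the anaphor but is outside its binding domain → cannot satisfy Principle A.
*Tariq₂* does not c-command the anaphor → cannot bind it.
*[Tariq₂'s colleague]₃* c-commands the anaphor within its binding domain → licit binder.
*Victor₄* does not c-command the anaphor → cannot bind it.

{3}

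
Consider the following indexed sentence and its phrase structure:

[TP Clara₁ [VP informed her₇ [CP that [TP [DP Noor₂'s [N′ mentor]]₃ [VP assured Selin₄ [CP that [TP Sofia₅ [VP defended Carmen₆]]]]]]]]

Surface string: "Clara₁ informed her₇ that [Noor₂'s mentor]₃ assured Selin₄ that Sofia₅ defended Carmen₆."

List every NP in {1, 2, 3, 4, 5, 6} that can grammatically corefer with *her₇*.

none

*her* is a pronoun, so Principle B applies: it must be free in its binding domain.
Binding domain of *her₇*: the matrix TP, whose subject is Clara₁.
*Clara₁* c-commands the pronoun within its binding domain → coindexation would violate Principle B.
*Noor₂*: the pronoun c-commands this R-expression → coindexation would violate Principle C on *Noor₂*.
*[Noor₂'s mentor]₃*: the pronoun c-commands this R-expression → coindexation would violate Principle C on *[Noor₂'s mentor]₃*.
*Selin₄*: the pronoun c-commands this R-expression → coindexation would violate Principle C on *Selin₄*.
*Sofia₅*: the pronoun c-commands this R-expression → coindexation would violate Principle C on *Sofia₅*.
*Carmen₆*: the pronoun c-commands this R-expression → coindexation would violate Principle C on *Carmen₆*.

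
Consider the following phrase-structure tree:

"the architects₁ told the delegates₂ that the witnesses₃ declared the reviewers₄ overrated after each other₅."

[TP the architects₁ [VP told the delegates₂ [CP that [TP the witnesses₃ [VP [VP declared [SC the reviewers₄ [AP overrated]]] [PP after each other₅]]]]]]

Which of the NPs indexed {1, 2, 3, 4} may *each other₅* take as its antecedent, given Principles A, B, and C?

*each other* is an anaphor, so Principle A applies: it must be bound in its binding domain.
Binding domain of *each other₅*: the embedded TP, whose subject is the witnesses₃.
*the architects₁* c-commands the anaphor but is outside its binding domain → cannot satisfy Principle A.
*the delegates₂* c-commands the anaphor but is outside its binding domain → cannot satisfy Principle A.
*the witnesses₃* c-commands the anaphor within its binding domain → licit binder.
*the reviewers₄* does not c-command the anaphor → cannot bind it.

{3}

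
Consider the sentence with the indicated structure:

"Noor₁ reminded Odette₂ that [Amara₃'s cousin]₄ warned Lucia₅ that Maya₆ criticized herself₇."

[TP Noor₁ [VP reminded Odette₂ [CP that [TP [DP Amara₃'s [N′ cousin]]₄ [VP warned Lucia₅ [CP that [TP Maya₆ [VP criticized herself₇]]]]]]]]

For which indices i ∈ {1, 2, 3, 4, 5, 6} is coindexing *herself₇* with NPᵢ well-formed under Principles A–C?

*herself* is an anaphor, so Principle A applies: it must be bound in its binding domain.
Binding domain of *herself₇*: the embedded TP, whose subject is Maya₆.
*Noor₁* c-commands the anaphor but is outside its binding domain → cannot satisfy Principle A.
*Odette₂* c-commands the anaphor but is outside its binding domain → cannot satisfy Principle A.
*Amara₃* does not c-command the anaphor → cannot bind it.
*[Amara₃'s cousin]₄* c-commands the anaphor but is outside its binding domain → cannot satisfy Principle A.
*Lucia₅* c-commands the anaphor but is outside its binding domain → cannot satisfy Principle A.
*Maya₆* c-commands the anaphor within its binding domain → licit binder.

{6}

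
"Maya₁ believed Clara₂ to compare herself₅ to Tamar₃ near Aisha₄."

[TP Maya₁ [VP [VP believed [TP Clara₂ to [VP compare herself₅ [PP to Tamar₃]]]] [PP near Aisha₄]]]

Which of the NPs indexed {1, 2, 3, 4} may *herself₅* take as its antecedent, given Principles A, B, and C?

*herself* is an anaphor, so Principle A applies: it must be bound in its binding domain.
Binding domain of *herself₅*: the embedded TP, whose subject is Clara₂.
*Maya₁* c-commands the anaphor but is outside its binding domain → cannot satisfy Principle A.
*Clara₂* c-commands the anaphor within its binding domain → licit binder.
*Tamar₃* does not c-command the anaphor → cannot bind it.
*Aisha₄* does not c-command the anaphor → cannot bind it.

{2}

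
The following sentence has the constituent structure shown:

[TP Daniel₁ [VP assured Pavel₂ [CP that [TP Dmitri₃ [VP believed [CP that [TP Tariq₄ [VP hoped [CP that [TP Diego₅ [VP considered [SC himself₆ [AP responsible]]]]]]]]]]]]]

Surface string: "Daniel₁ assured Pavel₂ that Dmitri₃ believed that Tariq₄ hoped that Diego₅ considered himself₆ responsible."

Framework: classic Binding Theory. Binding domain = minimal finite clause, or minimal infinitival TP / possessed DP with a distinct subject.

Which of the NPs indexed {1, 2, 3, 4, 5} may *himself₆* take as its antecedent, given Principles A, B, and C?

{5}

*himself* is an anaphor, so Principle A applies: it must be bound in its binding domain.
Binding domain of *himself₆*: the embedded TP, whose subject is Diego₅.
*Daniel₁* c-commands the anaphor but is outside its binding domain → cannot satisfy Principle A.
*Pavel₂* c-commands the anaphor but is outside its binding domain → cannot satisfy Principle A.
*Dmitri₃* c-commands the anaphor but is outside its binding domain → cannot satisfy Principle A.
*Tariq₄* c-commands the anaphor but is outside its binding domain → cannot satisfy Principle A.
*Diego₅* c-commands the anaphor within its binding domain → licit binder.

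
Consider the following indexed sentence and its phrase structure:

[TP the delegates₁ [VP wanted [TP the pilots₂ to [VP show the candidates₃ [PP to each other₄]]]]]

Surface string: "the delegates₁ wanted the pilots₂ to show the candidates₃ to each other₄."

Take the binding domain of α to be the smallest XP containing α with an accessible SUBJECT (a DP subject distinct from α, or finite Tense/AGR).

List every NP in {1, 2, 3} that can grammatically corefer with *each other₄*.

{2, 3}

*each other* is an anaphor, so Principle A applies: it must be bound in its binding domain.
Binding domain of *each other₄*: the embedded TP, whose subject is the pilots₂.
*the delegates₁* c-commands the anaphor but is outside its binding domain → cannot satisfy Principle A.
*the pilots₂* c-commands the anaphor within its binding domain → licit binder.
*the candidates₃* c-commands the anaphor within its binding domain → licit binder.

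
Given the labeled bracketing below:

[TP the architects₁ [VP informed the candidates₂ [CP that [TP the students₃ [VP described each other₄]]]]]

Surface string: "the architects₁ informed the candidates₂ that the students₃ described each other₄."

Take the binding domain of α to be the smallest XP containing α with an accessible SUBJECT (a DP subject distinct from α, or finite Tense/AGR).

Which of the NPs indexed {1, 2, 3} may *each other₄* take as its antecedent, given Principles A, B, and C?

*each other* is an anaphor, so Principle A applies: it must be bound in its binding domain.
Binding domain of *each other₄*: the embedded TP, whose subject is the students₃.
*the architects₁* c-commands the anaphor but is outside its binding domain → cannot satisfy Principle A.
*the candidates₂* c-commands the anaphor but is outside its binding domain → cannot satisfy Principle A.
*the students₃* c-commands the anaphor within its binding domain → licit binder.

{3}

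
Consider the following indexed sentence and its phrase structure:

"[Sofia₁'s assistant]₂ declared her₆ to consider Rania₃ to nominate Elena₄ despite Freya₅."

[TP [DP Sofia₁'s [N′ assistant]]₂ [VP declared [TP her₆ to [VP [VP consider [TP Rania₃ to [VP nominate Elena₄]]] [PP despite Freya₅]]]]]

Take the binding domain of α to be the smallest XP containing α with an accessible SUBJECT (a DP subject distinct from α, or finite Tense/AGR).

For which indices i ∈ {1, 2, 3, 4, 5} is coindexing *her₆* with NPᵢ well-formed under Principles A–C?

*her* is a pronoun, so Principle B applies: it must be free in its binding domain.
Binding domain of *her₆*: the matrix TP, whose subject is [Sofia₁'s assistant]₂.
*Sofia₁* and the pronoun do not c-command one another → neither Principle B nor Principle C is at stake; coindexation permitted.
*[Sofia₁'s assistant]₂* c-commands the pronoun within its binding domain → coindexation would violate Principle B.
*Rania₃*: the pronoun c-commands this R-expression → coindexation would violate Principle C on *Rania₃*.
*Elena₄*: the pronoun c-commands this R-expression → coindexation would violate Principle C on *Elena₄*.
*Freya₅*: the pronoun c-commands this R-expression → coindexation would violate Principle C on *Freya₅*.

{1}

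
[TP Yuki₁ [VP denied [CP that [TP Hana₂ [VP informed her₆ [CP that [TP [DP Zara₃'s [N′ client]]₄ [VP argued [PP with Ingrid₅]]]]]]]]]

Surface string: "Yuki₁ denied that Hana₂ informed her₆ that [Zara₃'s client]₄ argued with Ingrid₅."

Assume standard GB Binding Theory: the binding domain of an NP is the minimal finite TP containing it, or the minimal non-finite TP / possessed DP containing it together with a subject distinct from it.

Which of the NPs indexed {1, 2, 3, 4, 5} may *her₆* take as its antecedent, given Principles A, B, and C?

*her* is a pronoun, so Principle B applies: it must be free in its binding domain.
Binding domain of *her₆*: the embedded TP, whose subject is Hana₂.
*Yuki₁* c-commands the pronoun but from outside its binding domain, and is not c-commanded by it → coindexation permitted.
*Hana₂* c-commands the pronoun within its binding domain → coindexation would violate Principle B.
*Zara₃*: the pronoun c-commands this R-expression → coindexation would violate Principle C on *Zara₃*.
*[Zara₃'s client]₄*: the pronoun c-commands this R-expression → coindexation would violate Principle C on *[Zara₃'s client]₄*.
*Ingrid₅*: the pronoun c-commands this R-expression → coindexation would violate Principle C on *Ingrid₅*.

{1}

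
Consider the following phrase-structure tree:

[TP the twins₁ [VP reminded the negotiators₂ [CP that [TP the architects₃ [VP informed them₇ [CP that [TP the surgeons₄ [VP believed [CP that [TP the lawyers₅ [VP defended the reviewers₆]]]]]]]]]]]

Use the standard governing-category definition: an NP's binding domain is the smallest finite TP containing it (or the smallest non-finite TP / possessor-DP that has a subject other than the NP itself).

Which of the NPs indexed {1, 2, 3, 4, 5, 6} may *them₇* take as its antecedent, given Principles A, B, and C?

{1, 2}

*them* is a pronoun, so Principle B applies: it must be free in its binding domain.
Binding domain of *them₇*: the embedded TP, whose subject is the architects₃.
*the twins₁* c-commands the pronoun but from outside its binding domain, and is not c-commanded by it → coindexation permitted.
*the negotiators₂* c-commands the pronoun but from outside its binding domain, and is not c-commanded by it → coindexation permitted.
*the architects₃* c-commands the pronoun within its binding domain → coindexation would violate Principle B.
*the surgeons₄*: the pronoun c-commands this R-expression → coindexation would violate Principle C on *the surgeons₄*.
*the lawyers₅*: the pronoun c-commands this R-expression → coindexation would violate Principle C on *the lawyers₅*.
*the reviewers₆*: the pronoun c-commands this R-expression → coindexation would violate Principle C on *the reviewers₆*.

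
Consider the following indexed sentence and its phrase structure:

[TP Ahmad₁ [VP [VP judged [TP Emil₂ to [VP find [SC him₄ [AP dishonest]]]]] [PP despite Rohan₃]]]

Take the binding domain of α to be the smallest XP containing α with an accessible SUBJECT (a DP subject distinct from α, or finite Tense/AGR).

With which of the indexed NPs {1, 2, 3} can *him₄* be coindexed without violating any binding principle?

*him* is a pronoun, so Principle B applies: it must be free in its binding domain.
Binding domain of *him₄*: the embedded TP, whose subject is Emil₂.
*Ahmad₁* c-commands the pronoun but from outside its binding domain, and is not c-commanded by it → coindexation permitted.
*Emil₂* c-commands the pronoun within its binding domain → coindexation would violate Principle B.
*Rohan₃* and the pronoun do not c-command one another → neither Principle B nor Principle C is at stake; coindexation permitted.

{1, 3}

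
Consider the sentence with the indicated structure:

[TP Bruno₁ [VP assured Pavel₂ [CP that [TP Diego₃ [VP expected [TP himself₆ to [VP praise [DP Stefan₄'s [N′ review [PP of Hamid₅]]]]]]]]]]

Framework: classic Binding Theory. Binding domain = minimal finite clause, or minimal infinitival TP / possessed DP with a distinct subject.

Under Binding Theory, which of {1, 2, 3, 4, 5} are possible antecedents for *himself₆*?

{3}

*himself* is an anaphor, so Principle A applies: it must be bound in its binding domain.
Binding domain of *himself₆*: the embedded TP, whose subject is Diego₃.
*Bruno₁* c-commands the anaphor but is outside its binding domain → cannot satisfy Principle A.
*Pavel₂* c-commands the anaphor but is outside its binding domain → cannot satisfy Principle A.
*Diego₃* c-commands the anaphor within its binding domain → licit binder.
*Stefan₄* does not c-command the anaphor → cannot bind it.
*Hamid₅* does not c-command the anaphor → cannot bind it.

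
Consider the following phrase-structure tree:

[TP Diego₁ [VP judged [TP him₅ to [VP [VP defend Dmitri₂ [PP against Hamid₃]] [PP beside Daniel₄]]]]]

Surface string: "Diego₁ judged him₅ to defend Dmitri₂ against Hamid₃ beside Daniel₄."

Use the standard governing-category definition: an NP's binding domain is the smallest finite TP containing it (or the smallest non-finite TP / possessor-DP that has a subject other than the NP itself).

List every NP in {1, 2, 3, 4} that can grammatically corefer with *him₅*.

none

*him* is a pronoun, so Principle B applies: it must be free in its binding domain.
Binding domain of *him₅*: the matrix TP, whose subject is Diego₁.
*Diego₁* c-commands the pronoun within its binding domain → coindexation would violate Principle B.
*Dmitri₂*: the pronoun c-commands this R-expression → coindexation would violate Principle C on *Dmitri₂*.
*Hamid₃*: the pronoun c-commands this R-expression → coindexation would violate Principle C on *Hamid₃*.
*Daniel₄*: the pronoun c-commands this R-expression → coindexation would violate Principle C on *Daniel₄*.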